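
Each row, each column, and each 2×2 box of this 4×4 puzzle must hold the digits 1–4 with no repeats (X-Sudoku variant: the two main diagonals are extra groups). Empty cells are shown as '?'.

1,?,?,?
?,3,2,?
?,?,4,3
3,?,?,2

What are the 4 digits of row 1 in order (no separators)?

row 1, column 3 = 3: row 1 has {1}; col 3 has {2,4}; box has {2} → only 3 remains.
row 1, column 4 = 4: row 1 has {1,3}; col 4 has {2,3}; box has {2,3}; anti-diagonal has {2,3} → only 4 remains.
row 2, column 1 = 4: row 2 has {2,3}; col 1 has {1,3}; box has {1,3} → only 4 remains.
row 2, column 4 = 1: row 2 has {2,3,4}; col 4 has {2,3,4}; box has {2,3,4} → only 1 remains.
row 3, column 1 = 2: row 3 has {3,4}; col 1 has {1,3,4}; box has {3} → only 2 remains.
row 3, column 2 = 1: row 3 has {2,3,4}; col 2 has {3}; box has {2,3}; anti-diagonal has {2,3,4} → only 1 remains.
row 4, column 2 = 4: row 4 has {2,3}; col 2 has {1,3}; box has {1,2,3} → only 4 remains.
row 4, column 3 = 1: row 4 has {2,3,4}; col 3 has {2,3,4}; box has {2,3,4} → only 1 remains.
row 1, column 2 = 2: row 1 has {1,3,4}; col 2 has {1,3,4}; box has {1,3,4} → only 2 remains.

1234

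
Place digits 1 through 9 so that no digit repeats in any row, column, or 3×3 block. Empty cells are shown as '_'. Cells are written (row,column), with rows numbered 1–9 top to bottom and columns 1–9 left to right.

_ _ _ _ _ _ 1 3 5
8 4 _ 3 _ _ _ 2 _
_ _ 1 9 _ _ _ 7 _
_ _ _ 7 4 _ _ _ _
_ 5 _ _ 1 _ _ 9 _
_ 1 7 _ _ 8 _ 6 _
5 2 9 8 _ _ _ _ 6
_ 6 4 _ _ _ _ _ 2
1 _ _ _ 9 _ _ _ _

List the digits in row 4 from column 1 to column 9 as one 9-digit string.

(2,9) = 9: row 2 has {2,3,4,8}; col 9 has {2,5,6}; box has {1,2,3,5,7} → only 9 remains.
(3,2) = 3: row 3 has {1,7,9}; col 2 has {1,2,4,5,6}; box has {1,4,8} → only 3 remains.
(2,7) = 6: row 2 has {2,3,4,8,9}; col 7 has {1}; box has {1,2,3,5,7,9} → only 6 remains.
(2,3) = 5: row 2 has {2,3,4,6,8,9}; col 3 has {1,4,7,9}; box has {1,3,4,8} → only 5 remains.
(2,5) = 7: row 2 has {2,3,4,5,6,8,9}; col 5 has {1,4,9}; box has {3,9} → only 7 remains.
(2,6) = 1: row 2 has {2,3,4,5,6,7,8,9}; col 6 has {8}; box has {3,7,9} → only 1 remains.
(7,5) = 3: row 7 has {2,5,6,8,9}; col 5 has {1,4,7,9}; box has {8,9} → only 3 remains.
(8,5) = 5: row 8 has {2,4,6}; col 5 has {1,3,4,7,9}; box has {3,8,9} → only 5 remains.
(8,6) = 7: row 8 has {2,4,5,6}; col 6 has {1,8}; box has {3,5,8,9} → only 7 remains.
(6,5) = 2: row 6 has {1,6,7,8}; col 5 has {1,3,4,5,7,9}; box has {1,4,7,8} → only 2 remains.
(7,6) = 4: row 7 has {2,3,5,6,8,9}; col 6 has {1,7,8}; box has {3,5,7,8,9} → only 4 remains.
(7,7) = 7: row 7 has {2,3,4,5,6,8,9}; col 7 has {1,6}; box has {2,6} → only 7 remains.
(7,8) = 1: row 7 has {2,3,4,5,6,7,8,9}; col 8 has {2,3,6,7,9}; box has {2,6,7} → only 1 remains.
(8,1) = 3: row 8 has {2,4,5,6,7}; col 1 has {1,5,8}; box has {1,2,4,5,6,9} → only 3 remains.
(8,4) = 1: row 8 has {2,3,4,5,6,7}; col 4 has {3,7,8,9}; box has {3,4,5,7,8,9} → only 1 remains.
(8,8) = 8: row 8 has {1,2,3,4,5,6,7}; col 8 has {1,2,3,6,7,9}; box has {1,2,6,7} → only 8 remains.
(9,3) = 8: row 9 has {1,9}; col 3 has {1,4,5,7,9}; box has {1,2,3,4,5,6,9} → only 8 remains.
(4,8) = 5: row 4 has {4,7}; col 8 has {1,2,3,6,7,8,9}; box has {6,9} → only 5 remains.
(5,4) = 6: row 5 has {1,5,9}; col 4 has {1,3,7,8,9}; box has {1,2,4,7,8} → only 6 remains.
(5,6) = 3: row 5 has {1,5,6,9}; col 6 has {1,4,7,8}; box has {1,2,4,6,7,8} → only 3 remains.
(6,4) = 5: row 6 has {1,2,6,7,8}; col 4 has {1,3,6,7,8,9}; box has {1,2,3,4,6,7,8} → only 5 remains.
(8,7) = 9: row 8 has {1,2,3,4,5,6,7,8}; col 7 has {1,6,7}; box has {1,2,6,7,8} → only 9 remains.
(9,2) = 7: row 9 has {1,8,9}; col 2 has {1,2,3,4,5,6}; box has {1,2,3,4,5,6,8,9} → only 7 remains.
(9,4) = 2: row 9 has {1,7,8,9}; col 4 has {1,3,5,6,7,8,9}; box has {1,3,4,5,7,8,9} → only 2 remains.
(9,6) = 6: row 9 has {1,2,7,8,9}; col 6 has {1,3,4,7,8}; box has {1,2,3,4,5,7,8,9} → only 6 remains.
(9,8) = 4: row 9 has {1,2,6,7,8,9}; col 8 has {1,2,3,5,6,7,8,9}; box has {1,2,6,7,8,9} → only 4 remains.
(9,9) = 3: row 9 has {1,2,4,6,7,8,9}; col 9 has {2,5,6,9}; box has {1,2,4,6,7,8,9} → only 3 remains.
(1,2) = 9: row 1 has {1,3,5}; col 2 has {1,2,3,4,5,6,7}; box has {1,3,4,5,8} → only 9 remains.
(1,4) = 4: row 1 has {1,3,5,9}; col 4 has {1,2,3,5,6,7,8,9}; box has {1,3,7,9} → only 4 remains.
(1,6) = 2: row 1 has {1,3,4,5,9}; col 6 has {1,3,4,6,7,8}; box has {1,3,4,7,9} → only 2 remains.
(3,6) = 5: row 3 has {1,3,7,9}; col 6 has {1,2,3,4,6,7,8}; box has {1,2,3,4,7,9} → only 5 remains.
(4,2) = 8: row 4 has {4,5,7}; col 2 has {1,2,3,4,5,6,7,9}; box has {1,5,7} → only 8 remains.
(4,6) = 9: row 4 has {4,5,7,8}; col 6 has {1,2,3,4,5,6,7,8}; box has {1,2,3,4,5,6,7,8} → only 9 remains.
(4,9) = 1: row 4 has {4,5,7,8,9}; col 9 has {2,3,5,6,9}; box has {5,6,9} → only 1 remains.
(5,3) = 2: row 5 has {1,3,5,6,9}; col 3 has {1,4,5,7,8,9}; box has {1,5,7,8} → only 2 remains.
(6,9) = 4: row 6 has {1,2,5,6,7,8}; col 9 has {1,2,3,5,6,9}; box has {1,5,6,9} → only 4 remains.
(9,7) = 5: row 9 has {1,2,3,4,6,7,8,9}; col 7 has {1,6,7,9}; box has {1,2,3,4,6,7,8,9} → only 5 remains.
(1,3) = 6: row 1 has {1,2,3,4,5,9}; col 3 has {1,2,4,5,7,8,9}; box has {1,3,4,5,8,9} → only 6 remains.
(1,5) = 8: row 1 has {1,2,3,4,5,6,9}; col 5 has {1,2,3,4,5,7,9}; box has {1,2,3,4,5,7,9} → only 8 remains.
(3,1) = 2: row 3 has {1,3,5,7,9}; col 1 has {1,3,5,8}; box has {1,3,4,5,6,8,9} → only 2 remains.
(3,5) = 6: row 3 has {1,2,3,5,7,9}; col 5 has {1,2,3,4,5,7,8,9}; box has {1,2,3,4,5,7,8,9} → only 6 remains.
(3,9) = 8: row 3 has {1,2,3,5,6,7,9}; col 9 has {1,2,3,4,5,6,9}; box has {1,2,3,5,6,7,9} → only 8 remains.
(4,1) = 6: row 4 has {1,4,5,7,8,9}; col 1 has {1,2,3,5,8}; box has {1,2,5,7,8} → only 6 remains.
(4,3) = 3: row 4 has {1,4,5,6,7,8,9}; col 3 has {1,2,4,5,6,7,8,9}; box has {1,2,5,6,7,8} → only 3 remains.
(4,7) = 2: row 4 has {1,3,4,5,6,7,8,9}; col 7 has {1,5,6,7,9}; box has {1,4,5,6,9} → only 2 remains.

683749251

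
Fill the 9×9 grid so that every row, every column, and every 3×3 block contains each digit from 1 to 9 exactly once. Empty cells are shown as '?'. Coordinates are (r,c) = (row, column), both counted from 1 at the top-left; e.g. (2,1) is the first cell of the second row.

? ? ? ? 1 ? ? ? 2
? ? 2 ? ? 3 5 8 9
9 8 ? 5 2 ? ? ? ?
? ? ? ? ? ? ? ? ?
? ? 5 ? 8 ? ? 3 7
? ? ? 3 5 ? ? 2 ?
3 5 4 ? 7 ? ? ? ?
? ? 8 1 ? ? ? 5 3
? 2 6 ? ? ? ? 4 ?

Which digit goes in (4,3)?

1

(8,1) = 7: row 8 has {1,3,5,8}; col 1 has {3,9}; box has {2,3,4,5,6,8} → only 7 remains.
(8,2) = 9: row 8 has {1,3,5,7,8}; col 2 has {2,5,8}; box has {2,3,4,5,6,7,8} → only 9 remains.
(9,1) = 1: row 9 has {2,4,6}; col 1 has {3,7,9}; box has {2,3,4,5,6,7,8,9} → only 1 remains.
(9,9) = 8: row 9 has {1,2,4,6}; col 9 has {2,3,7,9}; box has {3,4,5} → only 8 remains.
(9,4) = 9: row 9 has {1,2,4,6,8}; col 4 has {1,3,5}; box has {1,7} → only 9 remains.
(9,5) = 3: row 9 has {1,2,4,6,8,9}; col 5 has {1,2,5,7,8}; box has {1,7,9} → only 3 remains.
(9,6) = 5: row 9 has {1,2,3,4,6,8,9}; col 6 has {3}; box has {1,3,7,9} → only 5 remains.
(9,7) = 7: row 9 has {1,2,3,4,5,6,8,9}; col 7 has {5}; box has {3,4,5,8} → only 7 remains.
(1,1) = 5: in row 1, 5 can only go here (every other open cell in that row sees a 5).
(1,6) = 9: in row 1, 9 can only go here (every other open cell in that row sees a 9).
(1,4) = 8: in row 1, 8 can only go here (every other open cell in that row sees an 8).
(2,2) = 1: in row 2, 1 can only go here (every other open cell in that row sees a 1).
(2,4) = 7: in row 2, 7 can only go here (every other open cell in that row sees a 7).
(4,9) = 5: in row 4, 5 can only go here (every other open cell in that row sees a 5).
(5,7) = 9: in row 5, 9 can only go here (every other open cell in that row sees a 9).
(5,6) = 1: in row 5, 1 can only go here (every other open cell in that row sees a 1).
(6,3) = 9: in row 6, 9 can only go here (every other open cell in that row sees a 9).
(4,5) = 9: in row 4, 9 can only go here (every other open cell in that row sees a 9).
(7,6) = 8: in row 7, 8 can only go here (every other open cell in that row sees an 8).
(7,8) = 9: in row 7, 9 can only go here (every other open cell in that row sees a 9).
(4,3) = 1: in column 3, 1 can only go here (every other open cell in that column sees a 1).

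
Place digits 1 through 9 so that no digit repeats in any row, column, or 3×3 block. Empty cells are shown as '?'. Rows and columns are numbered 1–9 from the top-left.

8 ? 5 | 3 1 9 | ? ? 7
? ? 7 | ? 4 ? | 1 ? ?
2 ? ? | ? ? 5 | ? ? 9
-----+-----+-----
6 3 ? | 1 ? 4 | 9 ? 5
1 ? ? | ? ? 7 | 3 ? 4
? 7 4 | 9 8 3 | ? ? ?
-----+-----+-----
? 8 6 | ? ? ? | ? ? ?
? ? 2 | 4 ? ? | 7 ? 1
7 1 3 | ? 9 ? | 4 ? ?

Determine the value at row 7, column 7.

5

row 3, column 3 = 1: row 3 has {2,5,9}; col 3 has {2,3,4,5,6,7}; box has {2,5,7,8} → only 1 remains.
row 4, column 3 = 8: row 4 has {1,3,4,5,6,9}; col 3 has {1,2,3,4,5,6,7}; box has {1,3,4,6,7} → only 8 remains.
row 4, column 5 = 2: row 4 has {1,3,4,5,6,8,9}; col 5 has {1,4,8,9}; box has {1,3,4,7,8,9} → only 2 remains.
row 4, column 8 = 7: row 4 has {1,2,3,4,5,6,8,9}; col 8 has {}; box has {3,4,5,9} → only 7 remains.
row 5, column 3 = 9: row 5 has {1,3,4,7}; col 3 has {1,2,3,4,5,6,7,8}; box has {1,3,4,6,7,8} → only 9 remains.
row 6, column 1 = 5: row 6 has {3,4,7,8,9}; col 1 has {1,2,6,7,8}; box has {1,3,4,6,7,8,9} → only 5 remains.
row 8, column 1 = 9: row 8 has {1,2,4,7}; col 1 has {1,2,5,6,7,8}; box has {1,2,3,6,7,8} → only 9 remains.
row 8, column 2 = 5: row 8 has {1,2,4,7,9}; col 2 has {1,3,7,8}; box has {1,2,3,6,7,8,9} → only 5 remains.
row 2, column 1 = 3: row 2 has {1,4,7}; col 1 has {1,2,5,6,7,8,9}; box has {1,2,5,7,8} → only 3 remains.
row 5, column 2 = 2: row 5 has {1,3,4,7,9}; col 2 has {1,3,5,7,8}; box has {1,3,4,5,6,7,8,9} → only 2 remains.
row 7, column 1 = 4: row 7 has {6,8}; col 1 has {1,2,3,5,6,7,8,9}; box has {1,2,3,5,6,7,8,9} → only 4 remains.
row 2, column 8 = 5: in row 2, 5 can only go here (every other open cell in that row sees a 5).
row 2, column 2 = 9: in row 2, 9 can only go here (every other open cell in that row sees a 9).
row 3, column 8 = 3: in row 3, 3 can only go here (every other open cell in that row sees a 3).
row 3, column 2 = 4: in row 3, 4 can only go here (every other open cell in that row sees a 4).
row 1, column 2 = 6: row 1 has {1,3,5,7,8,9}; col 2 has {1,2,3,4,5,7,8,9}; box has {1,2,3,4,5,7,8,9} → only 6 remains.
row 1, column 7 = 2: row 1 has {1,3,5,6,7,8,9}; col 7 has {1,3,4,7,9}; box has {1,3,5,7,9} → only 2 remains.
row 1, column 8 = 4: row 1 has {1,2,3,5,6,7,8,9}; col 8 has {3,5,7}; box has {1,2,3,5,7,9} → only 4 remains.
row 6, column 7 = 6: row 6 has {3,4,5,7,8,9}; col 7 has {1,2,3,4,7,9}; box has {3,4,5,7,9} → only 6 remains.
row 6, column 9 = 2: row 6 has {3,4,5,6,7,8,9}; col 9 has {1,4,5,7,9}; box has {3,4,5,6,7,9} → only 2 remains.
row 7, column 7 = 5: row 7 has {4,6,8}; col 7 has {1,2,3,4,6,7,9}; box has {1,4,7} → only 5 remains.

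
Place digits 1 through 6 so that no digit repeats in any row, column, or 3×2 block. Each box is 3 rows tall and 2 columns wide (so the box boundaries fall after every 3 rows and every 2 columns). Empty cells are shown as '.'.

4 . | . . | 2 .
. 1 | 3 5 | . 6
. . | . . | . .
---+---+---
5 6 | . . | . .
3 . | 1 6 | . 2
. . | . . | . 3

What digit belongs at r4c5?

1

r1c3 = 6 (sole candidate).
r1c4 = 1 (sole candidate).
r1c6 = 5 (sole candidate).
r2c1 = 2 (sole candidate).
r2c5 = 4 (sole candidate).
r3c1 = 6 (sole candidate).
r3c6 = 1 (sole candidate).
r4c5 = 1: row 4 has {5,6}; col 5 has {2,4}; box has {2,3} → only 1 remains.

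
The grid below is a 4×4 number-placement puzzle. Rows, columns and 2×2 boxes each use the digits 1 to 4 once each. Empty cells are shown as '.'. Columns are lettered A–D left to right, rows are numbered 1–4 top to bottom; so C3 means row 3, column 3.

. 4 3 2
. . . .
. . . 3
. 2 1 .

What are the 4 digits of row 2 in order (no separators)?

A1 = 1: row 1 has {2,3,4}; col 1 has {}; box has {4} → only 1 remains.
B2 = 3: row 2 has {}; col 2 has {2,4}; box has {1,4} → only 3 remains.
C2 = 4: row 2 has {3}; col 3 has {1,3}; box has {2,3} → only 4 remains.
D2 = 1: row 2 has {3,4}; col 4 has {2,3}; box has {2,3,4} → only 1 remains.
A3 = 4: row 3 has {3}; col 1 has {1}; box has {2} → only 4 remains.
B3 = 1: row 3 has {3,4}; col 2 has {2,3,4}; box has {2,4} → only 1 remains.
C3 = 2: row 3 has {1,3,4}; col 3 has {1,3,4}; box has {1,3} → only 2 remains.
A4 = 3: row 4 has {1,2}; col 1 has {1,4}; box has {1,2,4} → only 3 remains.
D4 = 4: row 4 has {1,2,3}; col 4 has {1,2,3}; box has {1,2,3} → only 4 remains.
A2 = 2: row 2 has {1,3,4}; col 1 has {1,3,4}; box has {1,3,4} → only 2 remains.

2341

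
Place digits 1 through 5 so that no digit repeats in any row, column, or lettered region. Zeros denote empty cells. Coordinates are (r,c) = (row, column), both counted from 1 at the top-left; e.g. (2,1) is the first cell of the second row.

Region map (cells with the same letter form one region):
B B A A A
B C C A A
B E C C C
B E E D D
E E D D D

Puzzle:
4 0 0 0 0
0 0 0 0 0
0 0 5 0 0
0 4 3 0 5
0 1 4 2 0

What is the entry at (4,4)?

(3,2) = 2: row 3 has {5}; col 2 has {1,4}; region has {1,3,4} → only 2 remains.
(4,4) = 1: row 4 has {3,4,5}; col 4 has {2}; region has {2,4,5} → only 1 remains.

1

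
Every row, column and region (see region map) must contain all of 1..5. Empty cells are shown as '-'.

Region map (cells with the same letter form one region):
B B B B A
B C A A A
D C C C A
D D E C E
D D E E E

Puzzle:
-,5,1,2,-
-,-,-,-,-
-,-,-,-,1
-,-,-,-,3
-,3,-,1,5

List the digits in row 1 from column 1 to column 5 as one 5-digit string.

row 1, column 5 = 4: row 1 has {1,2,5}; col 5 has {1,3,5}; region has {1} → only 4 remains.
row 2, column 5 = 2 (sole candidate).
row 1, column 1 = 3: row 1 has {1,2,4,5}; col 1 has {}; region has {1,2,5} → only 3 remains.

35124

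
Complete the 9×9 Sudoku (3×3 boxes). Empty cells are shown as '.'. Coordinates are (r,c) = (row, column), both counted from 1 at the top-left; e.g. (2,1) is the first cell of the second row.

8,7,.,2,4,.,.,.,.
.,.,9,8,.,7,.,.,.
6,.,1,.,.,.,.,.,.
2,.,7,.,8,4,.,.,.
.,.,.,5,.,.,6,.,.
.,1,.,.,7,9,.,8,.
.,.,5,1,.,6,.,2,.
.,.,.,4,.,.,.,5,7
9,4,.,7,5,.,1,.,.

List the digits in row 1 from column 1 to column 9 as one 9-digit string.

873241596

(1,3) = 3: row 1 has {2,4,7,8}; col 3 has {1,5,7,9}; box has {1,6,7,8,9} → only 3 remains.
(5,8) = 7 (hidden single in row 5).
(3,7) = 7 (hidden single in row 3).
(3,9) = 8 (hidden single in row 3).
(3,2) = 2 (hidden single in row 3).
(3,8) = 4 (hidden single in row 3).
(2,2) = 5 (sole candidate).
(2,1) = 4 (sole candidate).
(5,1) = 3 (sole candidate).
(6,1) = 5 (sole candidate).
(7,1) = 7 (sole candidate).
(8,1) = 1 (sole candidate).
(3,6) = 5 (hidden single in row 3).
(1,6) = 1: row 1 has {2,3,4,7,8}; col 6 has {4,5,6,7,9}; box has {2,4,5,7,8} → only 1 remains.
(5,6) = 2 (sole candidate).
(5,5) = 1 (sole candidate).
(9,3) = 2 (hidden single in row 9).
(8,5) = 2 (hidden single in row 8).
(8,7) = 9 (hidden single in row 8).
(1,7) = 5: row 1 has {1,2,3,4,7,8}; col 7 has {1,6,7,9}; box has {4,7,8} → only 5 remains.
(4,7) = 3 (sole candidate).
(2,7) = 2 (sole candidate).
(4,4) = 6 (sole candidate).
(6,4) = 3 (sole candidate).
(6,7) = 4 (sole candidate).
(6,9) = 2 (sole candidate).
(7,7) = 8 (sole candidate).
(3,4) = 9 (sole candidate).
(3,5) = 3 (sole candidate).
(4,2) = 9 (sole candidate).
(4,8) = 1 (sole candidate).
(4,9) = 5 (sole candidate).
(5,2) = 8 (sole candidate).
(5,3) = 4 (sole candidate).
(5,9) = 9 (sole candidate).
(6,3) = 6 (sole candidate).
(7,2) = 3 (sole candidate).
(7,5) = 9 (sole candidate).
(7,9) = 4 (sole candidate).
(8,2) = 6 (sole candidate).
(8,3) = 8 (sole candidate).
(8,6) = 3 (sole candidate).
(9,6) = 8 (sole candidate).
(1,9) = 6: row 1 has {1,2,3,4,5,7,8}; col 9 has {2,4,5,7,8,9}; box has {2,4,5,7,8} → only 6 remains.
(2,5) = 6 (sole candidate).
(2,8) = 3 (sole candidate).
(2,9) = 1 (sole candidate).
(9,8) = 6 (sole candidate).
(9,9) = 3 (sole candidate).
(1,8) = 9: row 1 has {1,2,3,4,5,6,7,8}; col 8 has {1,2,3,4,5,6,7,8}; box has {1,2,3,4,5,6,7,8} → only 9 remains.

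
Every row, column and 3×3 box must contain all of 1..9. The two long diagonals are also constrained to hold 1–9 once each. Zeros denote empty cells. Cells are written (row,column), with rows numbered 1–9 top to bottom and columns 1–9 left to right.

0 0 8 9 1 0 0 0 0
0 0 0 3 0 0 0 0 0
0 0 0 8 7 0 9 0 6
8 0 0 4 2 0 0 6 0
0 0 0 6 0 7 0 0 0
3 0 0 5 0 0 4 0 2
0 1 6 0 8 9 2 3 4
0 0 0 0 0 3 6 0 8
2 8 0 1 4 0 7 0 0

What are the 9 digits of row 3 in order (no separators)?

135874926

(4,6) = 1: row 4 has {2,4,6,8}; col 6 has {3,7,9}; box has {2,4,5,6,7}; anti-diagonal has {2,5,6,9} → only 1 remains.
(5,5) = 3: row 5 has {6,7}; col 5 has {1,2,4,7,8}; box has {1,2,4,5,6,7}; main diagonal has {2,4}; anti-diagonal has {1,2,5,6,9} → only 3 remains.
(6,5) = 9: row 6 has {2,3,4,5}; col 5 has {1,2,3,4,7,8}; box has {1,2,3,4,5,6,7} → only 9 remains.
(6,6) = 8: row 6 has {2,3,4,5,9}; col 6 has {1,3,7,9}; box has {1,2,3,4,5,6,7,9}; main diagonal has {2,3,4} → only 8 remains.
(7,4) = 7: row 7 has {1,2,3,4,6,8,9}; col 4 has {1,3,4,5,6,8,9}; box has {1,3,4,8,9} → only 7 remains.
(8,4) = 2: row 8 has {3,6,8}; col 4 has {1,3,4,5,6,7,8,9}; box has {1,3,4,7,8,9} → only 2 remains.
(8,5) = 5: row 8 has {2,3,6,8}; col 5 has {1,2,3,4,7,8,9}; box has {1,2,3,4,7,8,9} → only 5 remains.
(9,6) = 6: row 9 has {1,2,4,7,8}; col 6 has {1,3,7,8,9}; box has {1,2,3,4,5,7,8,9} → only 6 remains.
(1,9) = 7: row 1 has {1,8,9}; col 9 has {2,4,6,8}; box has {6,9}; anti-diagonal has {1,2,3,5,6,9} → only 7 remains.
(2,5) = 6: row 2 has {3}; col 5 has {1,2,3,4,5,7,8,9}; box has {1,3,7,8,9} → only 6 remains.
(7,1) = 5: row 7 has {1,2,3,4,6,7,8,9}; col 1 has {2,3,8}; box has {1,2,6,8} → only 5 remains.
(8,2) = 4: row 8 has {2,3,5,6,8}; col 2 has {1,8}; box has {1,2,5,6,8}; anti-diagonal has {1,2,3,5,6,7,9} → only 4 remains.
(1,1) = 6: row 1 has {1,7,8,9}; col 1 has {2,3,5,8}; box has {8}; main diagonal has {2,3,4,8} → only 6 remains.
(2,8) = 8: row 2 has {3,6}; col 8 has {3,6}; box has {6,7,9}; anti-diagonal has {1,2,3,4,5,6,7,9} → only 8 remains.
(3,2) = 3: in row 3, 3 can only go here (every other open cell in that row sees a 3).
(1,7) = 3: in row 1, 3 can only go here (every other open cell in that row sees a 3).
(4,7) = 5: row 4 has {1,2,4,6,8}; col 7 has {2,3,4,6,7,9}; box has {2,4,6} → only 5 remains.
(2,7) = 1: row 2 has {3,6,8}; col 7 has {2,3,4,5,6,7,9}; box has {3,6,7,8,9} → only 1 remains.
(2,9) = 5: row 2 has {1,3,6,8}; col 9 has {2,4,6,7,8}; box has {1,3,6,7,8,9} → only 5 remains.
(5,7) = 8: row 5 has {3,6,7}; col 7 has {1,2,3,4,5,6,7,9}; box has {2,4,5,6} → only 8 remains.
(9,9) = 9: row 9 has {1,2,4,6,7,8}; col 9 has {2,4,5,6,7,8}; box has {2,3,4,6,7,8}; main diagonal has {2,3,4,6,8} → only 9 remains.
(2,2) = 7: row 2 has {1,3,5,6,8}; col 2 has {1,3,4,8}; box has {3,6,8}; main diagonal has {2,3,4,6,8,9} → only 7 remains.
(4,2) = 9: row 4 has {1,2,4,5,6,8}; col 2 has {1,3,4,7,8}; box has {3,8} → only 9 remains.
(4,3) = 7: row 4 has {1,2,4,5,6,8,9}; col 3 has {6,8}; box has {3,8,9} → only 7 remains.
(4,9) = 3: row 4 has {1,2,4,5,6,7,8,9}; col 9 has {2,4,5,6,7,8,9}; box has {2,4,5,6,8} → only 3 remains.
(5,9) = 1: row 5 has {3,6,7,8}; col 9 has {2,3,4,5,6,7,8,9}; box has {2,3,4,5,6,8} → only 1 remains.
(6,2) = 6: row 6 has {2,3,4,5,8,9}; col 2 has {1,3,4,7,8,9}; box has {3,7,8,9} → only 6 remains.
(6,3) = 1: row 6 has {2,3,4,5,6,8,9}; col 3 has {6,7,8}; box has {3,6,7,8,9} → only 1 remains.
(6,8) = 7: row 6 has {1,2,3,4,5,6,8,9}; col 8 has {3,6,8}; box has {1,2,3,4,5,6,8} → only 7 remains.
(8,3) = 9: row 8 has {2,3,4,5,6,8}; col 3 has {1,6,7,8}; box has {1,2,4,5,6,8} → only 9 remains.
(8,8) = 1: row 8 has {2,3,4,5,6,8,9}; col 8 has {3,6,7,8}; box has {2,3,4,6,7,8,9}; main diagonal has {2,3,4,6,7,8,9} → only 1 remains.
(9,3) = 3: row 9 has {1,2,4,6,7,8,9}; col 3 has {1,6,7,8,9}; box has {1,2,4,5,6,8,9} → only 3 remains.
(9,8) = 5: row 9 has {1,2,3,4,6,7,8,9}; col 8 has {1,3,6,7,8}; box has {1,2,3,4,6,7,8,9} → only 5 remains.
(3,3) = 5: row 3 has {3,6,7,8,9}; col 3 has {1,3,6,7,8,9}; box has {3,6,7,8}; main diagonal has {1,2,3,4,6,7,8,9} → only 5 remains.
(5,1) = 4: row 5 has {1,3,6,7,8}; col 1 has {2,3,5,6,8}; box has {1,3,6,7,8,9} → only 4 remains.
(5,3) = 2: row 5 has {1,3,4,6,7,8}; col 3 has {1,3,5,6,7,8,9}; box has {1,3,4,6,7,8,9} → only 2 remains.
(5,8) = 9: row 5 has {1,2,3,4,6,7,8}; col 8 has {1,3,5,6,7,8}; box has {1,2,3,4,5,6,7,8} → only 9 remains.
(8,1) = 7: row 8 has {1,2,3,4,5,6,8,9}; col 1 has {2,3,4,5,6,8}; box has {1,2,3,4,5,6,8,9} → only 7 remains.
(1,2) = 2: row 1 has {1,3,6,7,8,9}; col 2 has {1,3,4,6,7,8,9}; box has {3,5,6,7,8} → only 2 remains.
(1,8) = 4: row 1 has {1,2,3,6,7,8,9}; col 8 has {1,3,5,6,7,8,9}; box has {1,3,5,6,7,8,9} → only 4 remains.
(2,1) = 9: row 2 has {1,3,5,6,7,8}; col 1 has {2,3,4,5,6,7,8}; box has {2,3,5,6,7,8} → only 9 remains.
(2,3) = 4: row 2 has {1,3,5,6,7,8,9}; col 3 has {1,2,3,5,6,7,8,9}; box has {2,3,5,6,7,8,9} → only 4 remains.
(2,6) = 2: row 2 has {1,3,4,5,6,7,8,9}; col 6 has {1,3,6,7,8,9}; box has {1,3,6,7,8,9} → only 2 remains.
(3,1) = 1: row 3 has {3,5,6,7,8,9}; col 1 has {2,3,4,5,6,7,8,9}; box has {2,3,4,5,6,7,8,9} → only 1 remains.
(3,6) = 4: row 3 has {1,3,5,6,7,8,9}; col 6 has {1,2,3,6,7,8,9}; box has {1,2,3,6,7,8,9} → only 4 remains.
(3,8) = 2: row 3 has {1,3,4,5,6,7,8,9}; col 8 has {1,3,4,5,6,7,8,9}; box has {1,3,4,5,6,7,8,9} → only 2 remains.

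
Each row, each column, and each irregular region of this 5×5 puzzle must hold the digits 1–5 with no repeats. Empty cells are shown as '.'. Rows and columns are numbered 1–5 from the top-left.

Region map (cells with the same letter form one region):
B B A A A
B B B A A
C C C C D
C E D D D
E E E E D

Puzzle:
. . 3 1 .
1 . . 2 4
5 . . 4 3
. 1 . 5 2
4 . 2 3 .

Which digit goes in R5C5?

R1C1 = 2: row 1 has {1,3}; col 1 has {1,4,5}; region has {1} → only 2 remains.
R1C5 = 5: row 1 has {1,2,3}; col 5 has {2,3,4}; region has {1,2,3,4} → only 5 remains.
R2C3 = 5: row 2 has {1,2,4}; col 3 has {2,3}; region has {1,2} → only 5 remains.
R3C2 = 2: row 3 has {3,4,5}; col 2 has {1}; region has {4,5} → only 2 remains.
R3C3 = 1: row 3 has {2,3,4,5}; col 3 has {2,3,5}; region has {2,4,5} → only 1 remains.
R4C1 = 3: row 4 has {1,2,5}; col 1 has {1,2,4,5}; region has {1,2,4,5} → only 3 remains.
R4C3 = 4: row 4 has {1,2,3,5}; col 3 has {1,2,3,5}; region has {2,3,5} → only 4 remains.
R5C2 = 5: row 5 has {2,3,4}; col 2 has {1,2}; region has {1,2,3,4} → only 5 remains.
R5C5 = 1: row 5 has {2,3,4,5}; col 5 has {2,3,4,5}; region has {2,3,4,5} → only 1 remains.

1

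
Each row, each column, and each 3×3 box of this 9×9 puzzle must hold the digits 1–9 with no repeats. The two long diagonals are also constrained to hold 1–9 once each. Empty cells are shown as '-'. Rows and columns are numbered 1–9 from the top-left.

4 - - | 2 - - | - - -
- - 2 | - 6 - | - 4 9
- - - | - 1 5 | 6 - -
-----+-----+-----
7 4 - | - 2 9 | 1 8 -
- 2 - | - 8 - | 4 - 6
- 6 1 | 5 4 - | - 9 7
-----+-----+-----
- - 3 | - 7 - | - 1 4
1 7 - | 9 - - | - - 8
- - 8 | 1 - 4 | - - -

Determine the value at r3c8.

3

r1c9 = 1 (sole candidate).
r4c3 = 5 (sole candidate).
r4c9 = 3 (sole candidate).
r5c3 = 9 (sole candidate).
r5c8 = 5 (sole candidate).
r6c6 = 3 (sole candidate).
r6c7 = 2 (sole candidate).
r9c1 = 2 (sole candidate).
r9c9 = 5 (sole candidate).
r2c2 = 1 (sole candidate).
r3c3 = 7 (sole candidate).
r3c9 = 2 (sole candidate).
r4c4 = 6 (sole candidate).
r5c1 = 3 (sole candidate).
r5c4 = 7 (sole candidate).
r5c6 = 1 (sole candidate).
r6c1 = 8 (sole candidate).
r7c4 = 8 (sole candidate).
r7c7 = 9 (sole candidate).
r8c7 = 3 (sole candidate).
r8c8 = 2 (sole candidate).
r9c2 = 9 (sole candidate).
r9c5 = 3 (sole candidate).
r9c7 = 7 (sole candidate).
r9c8 = 6 (sole candidate).
r1c3 = 6 (sole candidate).
r1c5 = 9 (sole candidate).
r2c1 = 5 (sole candidate).
r2c4 = 3 (sole candidate).
r2c7 = 8 (sole candidate).
r3c1 = 9 (sole candidate).
r3c4 = 4 (sole candidate).
r3c8 = 3: row 3 has {1,2,4,5,6,7,9}; col 8 has {1,2,4,5,6,8,9}; box has {1,2,4,6,8,9} → only 3 remains.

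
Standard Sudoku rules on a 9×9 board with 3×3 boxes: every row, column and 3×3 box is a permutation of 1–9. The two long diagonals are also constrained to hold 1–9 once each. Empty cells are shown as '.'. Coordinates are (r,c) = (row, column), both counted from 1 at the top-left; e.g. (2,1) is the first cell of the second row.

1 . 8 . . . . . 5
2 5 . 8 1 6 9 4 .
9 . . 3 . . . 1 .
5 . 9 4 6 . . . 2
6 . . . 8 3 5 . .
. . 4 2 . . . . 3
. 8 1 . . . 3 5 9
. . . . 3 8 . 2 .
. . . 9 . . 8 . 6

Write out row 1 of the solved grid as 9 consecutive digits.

168794235

(1,4) = 7: row 1 has {1,5,8}; col 4 has {2,3,4,8,9}; box has {1,3,6,8} → only 7 remains.
(2,9) = 7: row 2 has {1,2,4,5,6,8,9}; col 9 has {2,3,5,6,9}; box has {1,4,5,9} → only 7 remains.
(3,3) = 7: row 3 has {1,3,9}; col 3 has {1,4,8,9}; box has {1,2,5,8,9}; main diagonal has {1,2,3,4,5,6,8} → only 7 remains.
(3,7) = 6: row 3 has {1,3,7,9}; col 7 has {3,5,8,9}; box has {1,4,5,7,9}; anti-diagonal has {1,2,4,5,8} → only 6 remains.
(3,9) = 8: row 3 has {1,3,6,7,9}; col 9 has {2,3,5,6,7,9}; box has {1,4,5,6,7,9} → only 8 remains.
(4,6) = 7: row 4 has {2,4,5,6,9}; col 6 has {3,6,8}; box has {2,3,4,6,8}; anti-diagonal has {1,2,4,5,6,8} → only 7 remains.
(4,7) = 1: row 4 has {2,4,5,6,7,9}; col 7 has {3,5,6,8,9}; box has {2,3,5} → only 1 remains.
(4,8) = 8: row 4 has {1,2,4,5,6,7,9}; col 8 has {1,2,4,5}; box has {1,2,3,5} → only 8 remains.
(5,3) = 2: row 5 has {3,5,6,8}; col 3 has {1,4,7,8,9}; box has {4,5,6,9} → only 2 remains.
(5,4) = 1: row 5 has {2,3,5,6,8}; col 4 has {2,3,4,7,8,9}; box has {2,3,4,6,7,8} → only 1 remains.
(5,9) = 4: row 5 has {1,2,3,5,6,8}; col 9 has {2,3,5,6,7,8,9}; box has {1,2,3,5,8} → only 4 remains.
(6,6) = 9: row 6 has {2,3,4}; col 6 has {3,6,7,8}; box has {1,2,3,4,6,7,8}; main diagonal has {1,2,3,4,5,6,7,8} → only 9 remains.
(6,7) = 7: row 6 has {2,3,4,9}; col 7 has {1,3,5,6,8,9}; box has {1,2,3,4,5,8} → only 7 remains.
(6,8) = 6: row 6 has {2,3,4,7,9}; col 8 has {1,2,4,5,8}; box has {1,2,3,4,5,7,8} → only 6 remains.
(7,4) = 6: row 7 has {1,3,5,8,9}; col 4 has {1,2,3,4,7,8,9}; box has {3,8,9} → only 6 remains.
(8,2) = 9: row 8 has {2,3,8}; col 2 has {5,8}; box has {1,8}; anti-diagonal has {1,2,4,5,6,7,8} → only 9 remains.
(8,4) = 5: row 8 has {2,3,8,9}; col 4 has {1,2,3,4,6,7,8,9}; box has {3,6,8,9} → only 5 remains.
(8,7) = 4: row 8 has {2,3,5,8,9}; col 7 has {1,3,5,6,7,8,9}; box has {2,3,5,6,8,9} → only 4 remains.
(8,9) = 1: row 8 has {2,3,4,5,8,9}; col 9 has {2,3,4,5,6,7,8,9}; box has {2,3,4,5,6,8,9} → only 1 remains.
(9,1) = 3: row 9 has {6,8,9}; col 1 has {1,2,5,6,9}; box has {1,8,9}; anti-diagonal has {1,2,4,5,6,7,8,9} → only 3 remains.
(9,3) = 5: row 9 has {3,6,8,9}; col 3 has {1,2,4,7,8,9}; box has {1,3,8,9} → only 5 remains.
(9,8) = 7: row 9 has {3,5,6,8,9}; col 8 has {1,2,4,5,6,8}; box has {1,2,3,4,5,6,8,9} → only 7 remains.
(1,7) = 2: row 1 has {1,5,7,8}; col 7 has {1,3,4,5,6,7,8,9}; box has {1,4,5,6,7,8,9} → only 2 remains.
(1,8) = 3: row 1 has {1,2,5,7,8}; col 8 has {1,2,4,5,6,7,8}; box has {1,2,4,5,6,7,8,9} → only 3 remains.
(2,3) = 3: row 2 has {1,2,4,5,6,7,8,9}; col 3 has {1,2,4,5,7,8,9}; box has {1,2,5,7,8,9} → only 3 remains.
(3,2) = 4: row 3 has {1,3,6,7,8,9}; col 2 has {5,8,9}; box has {1,2,3,5,7,8,9} → only 4 remains.
(4,2) = 3: row 4 has {1,2,4,5,6,7,8,9}; col 2 has {4,5,8,9}; box has {2,4,5,6,9} → only 3 remains.
(5,2) = 7: row 5 has {1,2,3,4,5,6,8}; col 2 has {3,4,5,8,9}; box has {2,3,4,5,6,9} → only 7 remains.
(5,8) = 9: row 5 has {1,2,3,4,5,6,7,8}; col 8 has {1,2,3,4,5,6,7,8}; box has {1,2,3,4,5,6,7,8} → only 9 remains.
(6,1) = 8: row 6 has {2,3,4,6,7,9}; col 1 has {1,2,3,5,6,9}; box has {2,3,4,5,6,7,9} → only 8 remains.
(6,2) = 1: row 6 has {2,3,4,6,7,8,9}; col 2 has {3,4,5,7,8,9}; box has {2,3,4,5,6,7,8,9} → only 1 remains.
(6,5) = 5: row 6 has {1,2,3,4,6,7,8,9}; col 5 has {1,3,6,8}; box has {1,2,3,4,6,7,8,9} → only 5 remains.
(8,1) = 7: row 8 has {1,2,3,4,5,8,9}; col 1 has {1,2,3,5,6,8,9}; box has {1,3,5,8,9} → only 7 remains.
(8,3) = 6: row 8 has {1,2,3,4,5,7,8,9}; col 3 has {1,2,3,4,5,7,8,9}; box has {1,3,5,7,8,9} → only 6 remains.
(9,2) = 2: row 9 has {3,5,6,7,8,9}; col 2 has {1,3,4,5,7,8,9}; box has {1,3,5,6,7,8,9} → only 2 remains.
(9,5) = 4: row 9 has {2,3,5,6,7,8,9}; col 5 has {1,3,5,6,8}; box has {3,5,6,8,9} → only 4 remains.
(9,6) = 1: row 9 has {2,3,4,5,6,7,8,9}; col 6 has {3,6,7,8,9}; box has {3,4,5,6,8,9} → only 1 remains.
(1,2) = 6: row 1 has {1,2,3,5,7,8}; col 2 has {1,2,3,4,5,7,8,9}; box has {1,2,3,4,5,7,8,9} → only 6 remains.
(1,5) = 9: row 1 has {1,2,3,5,6,7,8}; col 5 has {1,3,4,5,6,8}; box has {1,3,6,7,8} → only 9 remains.
(1,6) = 4: row 1 has {1,2,3,5,6,7,8,9}; col 6 has {1,3,6,7,8,9}; box has {1,3,6,7,8,9} → only 4 remains.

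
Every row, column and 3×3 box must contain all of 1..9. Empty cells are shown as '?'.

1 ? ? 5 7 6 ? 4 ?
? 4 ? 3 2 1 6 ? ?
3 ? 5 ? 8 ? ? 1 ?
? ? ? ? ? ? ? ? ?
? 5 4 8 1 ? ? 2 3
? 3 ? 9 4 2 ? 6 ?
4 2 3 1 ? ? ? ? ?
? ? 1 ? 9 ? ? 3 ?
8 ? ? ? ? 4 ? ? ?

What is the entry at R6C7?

R3C4 = 4: row 3 has {1,3,5,8}; col 4 has {1,3,5,8,9}; box has {1,2,3,5,6,7,8} → only 4 remains.
R3C6 = 9: row 3 has {1,3,4,5,8}; col 6 has {1,2,4,6}; box has {1,2,3,4,5,6,7,8} → only 9 remains.
R5C6 = 7: row 5 has {1,2,3,4,5,8}; col 6 has {1,2,4,6,9}; box has {1,2,4,8,9} → only 7 remains.
R5C7 = 9: row 5 has {1,2,3,4,5,7,8}; col 7 has {6}; box has {2,3,6} → only 9 remains.
R6C1 = 7: row 6 has {2,3,4,6,9}; col 1 has {1,3,4,8}; box has {3,4,5} → only 7 remains.
R6C3 = 8: row 6 has {2,3,4,6,7,9}; col 3 has {1,3,4,5}; box has {3,4,5,7} → only 8 remains.
R2C1 = 9: row 2 has {1,2,3,4,6}; col 1 has {1,3,4,7,8}; box has {1,3,4,5} → only 9 remains.
R2C3 = 7: row 2 has {1,2,3,4,6,9}; col 3 has {1,3,4,5,8}; box has {1,3,4,5,9} → only 7 remains.
R3C2 = 6: row 3 has {1,3,4,5,8,9}; col 2 has {2,3,4,5}; box has {1,3,4,5,7,9} → only 6 remains.
R4C4 = 6: row 4 has {}; col 4 has {1,3,4,5,8,9}; box has {1,2,4,7,8,9} → only 6 remains.
R5C1 = 6: row 5 has {1,2,3,4,5,7,8,9}; col 1 has {1,3,4,7,8,9}; box has {3,4,5,7,8} → only 6 remains.
R8C1 = 5: row 8 has {1,3,9}; col 1 has {1,3,4,6,7,8,9}; box has {1,2,3,4,8} → only 5 remains.
R8C2 = 7: row 8 has {1,3,5,9}; col 2 has {2,3,4,5,6}; box has {1,2,3,4,5,8} → only 7 remains.
R8C4 = 2: row 8 has {1,3,5,7,9}; col 4 has {1,3,4,5,6,8,9}; box has {1,4,9} → only 2 remains.
R8C6 = 8: row 8 has {1,2,3,5,7,9}; col 6 has {1,2,4,6,7,9}; box has {1,2,4,9} → only 8 remains.
R8C7 = 4: row 8 has {1,2,3,5,7,8,9}; col 7 has {6,9}; box has {3} → only 4 remains.
R8C9 = 6: row 8 has {1,2,3,4,5,7,8,9}; col 9 has {3}; box has {3,4} → only 6 remains.
R9C2 = 9: row 9 has {4,8}; col 2 has {2,3,4,5,6,7}; box has {1,2,3,4,5,7,8} → only 9 remains.
R9C3 = 6: row 9 has {4,8,9}; col 3 has {1,3,4,5,7,8}; box has {1,2,3,4,5,7,8,9} → only 6 remains.
R9C4 = 7: row 9 has {4,6,8,9}; col 4 has {1,2,3,4,5,6,8,9}; box has {1,2,4,8,9} → only 7 remains.
R9C8 = 5: row 9 has {4,6,7,8,9}; col 8 has {1,2,3,4,6}; box has {3,4,6} → only 5 remains.
R1C2 = 8: row 1 has {1,4,5,6,7}; col 2 has {2,3,4,5,6,7,9}; box has {1,3,4,5,6,7,9} → only 8 remains.
R1C3 = 2: row 1 has {1,4,5,6,7,8}; col 3 has {1,3,4,5,6,7,8}; box has {1,3,4,5,6,7,8,9} → only 2 remains.
R1C7 = 3: row 1 has {1,2,4,5,6,7,8}; col 7 has {4,6,9}; box has {1,4,6} → only 3 remains.
R1C9 = 9: row 1 has {1,2,3,4,5,6,7,8}; col 9 has {3,6}; box has {1,3,4,6} → only 9 remains.
R2C8 = 8: row 2 has {1,2,3,4,6,7,9}; col 8 has {1,2,3,4,5,6}; box has {1,3,4,6,9} → only 8 remains.
R2C9 = 5: row 2 has {1,2,3,4,6,7,8,9}; col 9 has {3,6,9}; box has {1,3,4,6,8,9} → only 5 remains.
R4C1 = 2: row 4 has {6}; col 1 has {1,3,4,5,6,7,8,9}; box has {3,4,5,6,7,8} → only 2 remains.
R4C2 = 1: row 4 has {2,6}; col 2 has {2,3,4,5,6,7,8,9}; box has {2,3,4,5,6,7,8} → only 1 remains.
R4C3 = 9: row 4 has {1,2,6}; col 3 has {1,2,3,4,5,6,7,8}; box has {1,2,3,4,5,6,7,8} → only 9 remains.
R4C8 = 7: row 4 has {1,2,6,9}; col 8 has {1,2,3,4,5,6,8}; box has {2,3,6,9} → only 7 remains.
R6C9 = 1: row 6 has {2,3,4,6,7,8,9}; col 9 has {3,5,6,9}; box has {2,3,6,7,9} → only 1 remains.
R7C6 = 5: row 7 has {1,2,3,4}; col 6 has {1,2,4,6,7,8,9}; box has {1,2,4,7,8,9} → only 5 remains.
R7C8 = 9: row 7 has {1,2,3,4,5}; col 8 has {1,2,3,4,5,6,7,8}; box has {3,4,5,6} → only 9 remains.
R9C5 = 3: row 9 has {4,5,6,7,8,9}; col 5 has {1,2,4,7,8,9}; box has {1,2,4,5,7,8,9} → only 3 remains.
R9C9 = 2: row 9 has {3,4,5,6,7,8,9}; col 9 has {1,3,5,6,9}; box has {3,4,5,6,9} → only 2 remains.
R3C9 = 7: row 3 has {1,3,4,5,6,8,9}; col 9 has {1,2,3,5,6,9}; box has {1,3,4,5,6,8,9} → only 7 remains.
R4C5 = 5: row 4 has {1,2,6,7,9}; col 5 has {1,2,3,4,7,8,9}; box has {1,2,4,6,7,8,9} → only 5 remains.
R4C6 = 3: row 4 has {1,2,5,6,7,9}; col 6 has {1,2,4,5,6,7,8,9}; box has {1,2,4,5,6,7,8,9} → only 3 remains.
R4C7 = 8: row 4 has {1,2,3,5,6,7,9}; col 7 has {3,4,6,9}; box has {1,2,3,6,7,9} → only 8 remains.
R4C9 = 4: row 4 has {1,2,3,5,6,7,8,9}; col 9 has {1,2,3,5,6,7,9}; box has {1,2,3,6,7,8,9} → only 4 remains.
R6C7 = 5: row 6 has {1,2,3,4,6,7,8,9}; col 7 has {3,4,6,8,9}; box has {1,2,3,4,6,7,8,9} → only 5 remains.

5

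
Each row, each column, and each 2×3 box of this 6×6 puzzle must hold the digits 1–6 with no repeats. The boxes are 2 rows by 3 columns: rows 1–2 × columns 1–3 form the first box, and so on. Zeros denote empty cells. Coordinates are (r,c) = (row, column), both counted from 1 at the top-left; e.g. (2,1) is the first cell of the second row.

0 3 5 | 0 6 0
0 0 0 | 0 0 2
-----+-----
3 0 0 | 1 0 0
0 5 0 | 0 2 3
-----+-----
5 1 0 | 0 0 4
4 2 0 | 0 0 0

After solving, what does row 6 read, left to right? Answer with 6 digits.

(1,4) = 4: row 1 has {3,5,6}; col 4 has {1}; box has {2,6} → only 4 remains.
(1,6) = 1: row 1 has {3,4,5,6}; col 6 has {2,3,4}; box has {2,4,6} → only 1 remains.
(4,4) = 6: row 4 has {2,3,5}; col 4 has {1,4}; box has {1,2,3} → only 6 remains.
(5,5) = 3: row 5 has {1,4,5}; col 5 has {2,6}; box has {4} → only 3 remains.
(6,4) = 5: row 6 has {2,4}; col 4 has {1,4,6}; box has {3,4} → only 5 remains.
(6,5) = 1: row 6 has {2,4,5}; col 5 has {2,3,6}; box has {3,4,5} → only 1 remains.
(6,6) = 6: row 6 has {1,2,4,5}; col 6 has {1,2,3,4}; box has {1,3,4,5} → only 6 remains.
(1,1) = 2: row 1 has {1,3,4,5,6}; col 1 has {3,4,5}; box has {3,5} → only 2 remains.
(2,4) = 3: row 2 has {2}; col 4 has {1,4,5,6}; box has {1,2,4,6} → only 3 remains.
(2,5) = 5: row 2 has {2,3}; col 5 has {1,2,3,6}; box has {1,2,3,4,6} → only 5 remains.
(3,5) = 4: row 3 has {1,3}; col 5 has {1,2,3,5,6}; box has {1,2,3,6} → only 4 remains.
(3,6) = 5: row 3 has {1,3,4}; col 6 has {1,2,3,4,6}; box has {1,2,3,4,6} → only 5 remains.
(4,1) = 1: row 4 has {2,3,5,6}; col 1 has {2,3,4,5}; box has {3,5} → only 1 remains.
(4,3) = 4: row 4 has {1,2,3,5,6}; col 3 has {5}; box has {1,3,5} → only 4 remains.
(5,3) = 6: row 5 has {1,3,4,5}; col 3 has {4,5}; box has {1,2,4,5} → only 6 remains.
(5,4) = 2: row 5 has {1,3,4,5,6}; col 4 has {1,3,4,5,6}; box has {1,3,4,5,6} → only 2 remains.
(6,3) = 3: row 6 has {1,2,4,5,6}; col 3 has {4,5,6}; box has {1,2,4,5,6} → only 3 remains.

423516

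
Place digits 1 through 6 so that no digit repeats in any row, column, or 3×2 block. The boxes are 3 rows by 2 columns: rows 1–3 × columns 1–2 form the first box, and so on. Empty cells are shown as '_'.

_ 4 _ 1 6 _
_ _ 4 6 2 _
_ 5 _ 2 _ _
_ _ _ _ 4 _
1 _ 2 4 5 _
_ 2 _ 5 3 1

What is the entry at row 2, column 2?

1

row 2, column 1 = 3 (sole candidate).
row 2, column 2 = 1: row 2 has {2,3,4,6}; col 2 has {2,4,5}; box has {3,4,5} → only 1 remains.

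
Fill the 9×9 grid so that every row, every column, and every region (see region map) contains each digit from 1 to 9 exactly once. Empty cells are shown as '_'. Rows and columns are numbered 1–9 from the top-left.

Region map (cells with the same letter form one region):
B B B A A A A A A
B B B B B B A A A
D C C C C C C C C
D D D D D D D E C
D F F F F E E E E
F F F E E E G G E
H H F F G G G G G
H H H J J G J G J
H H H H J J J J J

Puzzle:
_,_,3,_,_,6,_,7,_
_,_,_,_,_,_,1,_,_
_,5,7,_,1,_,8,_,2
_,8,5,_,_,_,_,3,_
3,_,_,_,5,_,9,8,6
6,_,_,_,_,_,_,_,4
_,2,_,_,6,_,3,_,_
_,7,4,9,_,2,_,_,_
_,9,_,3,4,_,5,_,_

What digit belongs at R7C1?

5

R4C9 = 9: row 4 has {3,5,8}; col 9 has {2,4,6}; region has {1,2,5,7,8} → only 9 remains.
R6C7 = 7: row 6 has {4,6}; col 7 has {1,3,5,8,9}; region has {2,3,6} → only 7 remains.
R8C7 = 6: row 8 has {2,4,7,9}; col 7 has {1,3,5,7,8,9}; region has {4,5,9} → only 6 remains.
R6C5 = 2: row 6 has {4,6,7}; col 5 has {1,4,5,6}; region has {3,4,6,8,9} → only 2 remains.
R4C5 = 7: row 4 has {3,5,8,9}; col 5 has {1,2,4,5,6}; region has {3,5,8} → only 7 remains.
R2C9 = 3: in row 2, 3 can only go here (every other open cell in that row sees a 3).
R3C1 = 9: in row 3, 9 can only go here (every other open cell in that row sees a 9).
R3C6 = 3: in row 3, 3 can only go here (every other open cell in that row sees a 3).
R1C5 = 9: in row 1, 9 can only go here (every other open cell in that row sees a 9).
R2C5 = 8: row 2 has {1,3}; col 5 has {1,2,4,5,6,7,9}; region has {3} → only 8 remains.
R8C5 = 3: row 8 has {2,4,6,7,9}; col 5 has {1,2,4,5,6,7,8,9}; region has {4,5,6,9} → only 3 remains.
R4C4 = 6: in row 4, 6 can only go here (every other open cell in that row sees a 6).
R3C4 = 4: row 3 has {1,2,3,5,7,8,9}; col 4 has {3,6,9}; region has {1,2,3,5,7,8,9} → only 4 remains.
R3C8 = 6: row 3 has {1,2,3,4,5,7,8,9}; col 8 has {3,7,8}; region has {1,2,3,4,5,7,8,9} → only 6 remains.
R5C2 = 4: in row 5, 4 can only go here (every other open cell in that row sees a 4).
R1C2 = 1: row 1 has {3,6,7,9}; col 2 has {2,4,5,7,8,9}; region has {3,8} → only 1 remains.
R2C2 = 6: row 2 has {1,3,8}; col 2 has {1,2,4,5,7,8,9}; region has {1,3,8} → only 6 remains.
R6C2 = 3: row 6 has {2,4,6,7}; col 2 has {1,2,4,5,6,7,8,9}; region has {4,5,6} → only 3 remains.
R6C3 = 8: in row 6, 8 can only go here (every other open cell in that row sees an 8).
R6C8 = 9: in row 6, 9 can only go here (every other open cell in that row sees a 9).
R7C4 = 7: in row 7, 7 can only go here (every other open cell in that row sees a 7).
R7C3 = 9: in row 7, 9 can only go here (every other open cell in that row sees a 9).
R2C3 = 2: row 2 has {1,3,6,8}; col 3 has {3,4,5,7,8,9}; region has {1,3,6,8} → only 2 remains.
R2C4 = 5: row 2 has {1,2,3,6,8}; col 4 has {3,4,6,7,9}; region has {1,2,3,6,8} → only 5 remains.
R2C8 = 4: row 2 has {1,2,3,5,6,8}; col 8 has {3,6,7,8,9}; region has {1,3,6,7,9} → only 4 remains.
R5C3 = 1: row 5 has {3,4,5,6,8,9}; col 3 has {2,3,4,5,7,8,9}; region has {3,4,5,6,7,8,9} → only 1 remains.
R5C4 = 2: row 5 has {1,3,4,5,6,8,9}; col 4 has {3,4,5,6,7,9}; region has {1,3,4,5,6,7,8,9} → only 2 remains.
R5C6 = 7: row 5 has {1,2,3,4,5,6,8,9}; col 6 has {2,3,6}; region has {2,3,4,6,8,9} → only 7 remains.
R6C4 = 1: row 6 has {2,3,4,6,7,8,9}; col 4 has {2,3,4,5,6,7,9}; region has {2,3,4,6,7,8,9} → only 1 remains.
R6C6 = 5: row 6 has {1,2,3,4,6,7,8,9}; col 6 has {2,3,6,7}; region has {1,2,3,4,6,7,8,9} → only 5 remains.
R9C3 = 6: row 9 has {3,4,5,9}; col 3 has {1,2,3,4,5,7,8,9}; region has {2,3,4,7,9} → only 6 remains.
R1C1 = 4: row 1 has {1,3,6,7,9}; col 1 has {3,6,9}; region has {1,2,3,5,6,8} → only 4 remains.
R1C4 = 8: row 1 has {1,3,4,6,7,9}; col 4 has {1,2,3,4,5,6,7,9}; region has {1,3,4,6,7,9} → only 8 remains.
R1C7 = 2: row 1 has {1,3,4,6,7,8,9}; col 7 has {1,3,5,6,7,8,9}; region has {1,3,4,6,7,8,9} → only 2 remains.
R1C9 = 5: row 1 has {1,2,3,4,6,7,8,9}; col 9 has {2,3,4,6,9}; region has {1,2,3,4,6,7,8,9} → only 5 remains.
R2C1 = 7: row 2 has {1,2,3,4,5,6,8}; col 1 has {3,4,6,9}; region has {1,2,3,4,5,6,8} → only 7 remains.
R2C6 = 9: row 2 has {1,2,3,4,5,6,7,8}; col 6 has {2,3,5,6,7}; region has {1,2,3,4,5,6,7,8} → only 9 remains.
R4C7 = 4: row 4 has {3,5,6,7,8,9}; col 7 has {1,2,3,5,6,7,8,9}; region has {3,5,6,7,8,9} → only 4 remains.
R4C6 = 1: row 4 has {3,4,5,6,7,8,9}; col 6 has {2,3,5,6,7,9}; region has {3,4,5,6,7,8,9} → only 1 remains.
R9C6 = 8: row 9 has {3,4,5,6,9}; col 6 has {1,2,3,5,6,7,9}; region has {3,4,5,6,9} → only 8 remains.
R4C1 = 2: row 4 has {1,3,4,5,6,7,8,9}; col 1 has {3,4,6,7,9}; region has {1,3,4,5,6,7,8,9} → only 2 remains.
R7C6 = 4: row 7 has {2,3,6,7,9}; col 6 has {1,2,3,5,6,7,8,9}; region has {2,3,6,7,9} → only 4 remains.
R8C9 = 1: row 8 has {2,3,4,6,7,9}; col 9 has {2,3,4,5,6,9}; region has {3,4,5,6,8,9} → only 1 remains.
R9C1 = 1: row 9 has {3,4,5,6,8,9}; col 1 has {2,3,4,6,7,9}; region has {2,3,4,6,7,9} → only 1 remains.
R9C8 = 2: row 9 has {1,3,4,5,6,8,9}; col 8 has {3,4,6,7,8,9}; region has {1,3,4,5,6,8,9} → only 2 remains.
R9C9 = 7: row 9 has {1,2,3,4,5,6,8,9}; col 9 has {1,2,3,4,5,6,9}; region has {1,2,3,4,5,6,8,9} → only 7 remains.
R7C9 = 8: row 7 has {2,3,4,6,7,9}; col 9 has {1,2,3,4,5,6,7,9}; region has {2,3,4,6,7,9} → only 8 remains.
R8C8 = 5: row 8 has {1,2,3,4,6,7,9}; col 8 has {2,3,4,6,7,8,9}; region has {2,3,4,6,7,8,9} → only 5 remains.
R7C1 = 5: row 7 has {2,3,4,6,7,8,9}; col 1 has {1,2,3,4,6,7,9}; region has {1,2,3,4,6,7,9} → only 5 remains.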